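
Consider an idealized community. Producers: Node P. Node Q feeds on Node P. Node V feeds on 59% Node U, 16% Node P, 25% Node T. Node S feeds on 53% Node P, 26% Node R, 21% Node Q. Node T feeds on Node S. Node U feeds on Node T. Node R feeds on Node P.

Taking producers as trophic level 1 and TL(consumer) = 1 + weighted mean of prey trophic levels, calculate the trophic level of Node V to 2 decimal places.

Node Q: 1 + 1 = 2
Node R: 1 + 1 = 2
Node S: 1 + (0.53×1 + 0.26×2 + 0.21×2) = 2.47
Node T: 1 + 2.47 = 3.47
Node U: 1 + 3.47 = 4.47
Node V: 1 + (0.59×4.47 + 0.16×1 + 0.25×3.47) = 4.6648

4.66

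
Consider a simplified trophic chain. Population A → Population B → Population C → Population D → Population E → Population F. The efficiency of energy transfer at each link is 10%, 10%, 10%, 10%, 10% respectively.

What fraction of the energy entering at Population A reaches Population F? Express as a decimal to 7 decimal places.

0.0000100

Product of link efficiencies: 0.1 × 0.1 × 0.1 × 0.1 × 0.1 = 0.00001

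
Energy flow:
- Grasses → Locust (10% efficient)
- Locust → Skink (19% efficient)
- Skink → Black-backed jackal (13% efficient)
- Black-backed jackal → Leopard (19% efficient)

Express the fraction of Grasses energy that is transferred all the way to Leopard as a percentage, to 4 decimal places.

0.0469%

Product of link efficiencies: 0.1 × 0.19 × 0.13 × 0.19 = 0.0004693
As a percentage: 0.0004693 × 100 = 0.0469%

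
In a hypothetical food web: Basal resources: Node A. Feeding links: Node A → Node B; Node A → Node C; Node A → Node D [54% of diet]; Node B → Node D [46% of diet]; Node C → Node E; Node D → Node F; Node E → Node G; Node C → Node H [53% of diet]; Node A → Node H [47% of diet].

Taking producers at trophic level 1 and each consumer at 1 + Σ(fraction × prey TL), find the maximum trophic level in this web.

4

Node B: 1 + 1 = 2
Node C: 1 + 1 = 2
Node D: 1 + (0.54×1 + 0.46×2) = 2.46
Node E: 1 + 2 = 3
Node F: 1 + 2.46 = 3.46
Node G: 1 + 3 = 4
Node H: 1 + (0.53×2 + 0.47×1) = 2.53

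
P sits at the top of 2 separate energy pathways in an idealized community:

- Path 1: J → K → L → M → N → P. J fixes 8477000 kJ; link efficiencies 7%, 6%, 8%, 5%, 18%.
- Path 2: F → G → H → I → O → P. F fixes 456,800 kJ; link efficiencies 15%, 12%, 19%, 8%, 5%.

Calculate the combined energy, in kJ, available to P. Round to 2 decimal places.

31.88 kJ

Path 1: 8477000 × 0.07 × 0.06 × 0.08 × 0.05 × 0.18 = 25.634448 kJ
Path 2: 456800 × 0.15 × 0.12 × 0.19 × 0.08 × 0.05 = 6.249024 kJ
Total at P: 25.634448 + 6.249024 = 31.883472 kJ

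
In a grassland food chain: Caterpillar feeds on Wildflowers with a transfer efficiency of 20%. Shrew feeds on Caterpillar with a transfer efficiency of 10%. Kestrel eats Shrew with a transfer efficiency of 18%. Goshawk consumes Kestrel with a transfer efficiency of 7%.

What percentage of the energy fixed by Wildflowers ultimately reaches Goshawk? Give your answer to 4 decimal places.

0.0252%

Product of link efficiencies: 0.2 × 0.1 × 0.18 × 0.07 = 0.000252
As a percentage: 0.000252 × 100 = 0.0252%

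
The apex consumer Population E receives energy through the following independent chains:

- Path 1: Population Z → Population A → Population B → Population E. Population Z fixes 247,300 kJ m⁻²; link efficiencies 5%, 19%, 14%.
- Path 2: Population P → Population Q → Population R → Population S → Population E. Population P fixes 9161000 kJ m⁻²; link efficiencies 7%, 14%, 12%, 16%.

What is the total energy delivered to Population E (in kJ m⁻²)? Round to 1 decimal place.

2052.6 kJ m⁻²

Path 1: 247300 × 0.05 × 0.19 × 0.14 = 328.909 kJ m⁻²
Path 2: 9161000 × 0.07 × 0.14 × 0.12 × 0.16 = 1723.73376 kJ m⁻²
Total at Population E: 328.909 + 1723.73376 = 2052.64276 kJ m⁻²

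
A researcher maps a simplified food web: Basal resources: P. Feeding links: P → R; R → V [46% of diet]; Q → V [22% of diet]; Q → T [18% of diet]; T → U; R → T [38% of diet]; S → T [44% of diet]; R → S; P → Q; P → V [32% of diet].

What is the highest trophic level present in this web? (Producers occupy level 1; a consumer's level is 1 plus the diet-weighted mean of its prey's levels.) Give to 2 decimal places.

Q: 1 + 1 = 2
R: 1 + 1 = 2
S: 1 + 2 = 3
T: 1 + (0.44×3 + 0.38×2 + 0.18×2) = 3.44
U: 1 + 3.44 = 4.44
V: 1 + (0.46×2 + 0.22×2 + 0.32×1) = 2.68

4.44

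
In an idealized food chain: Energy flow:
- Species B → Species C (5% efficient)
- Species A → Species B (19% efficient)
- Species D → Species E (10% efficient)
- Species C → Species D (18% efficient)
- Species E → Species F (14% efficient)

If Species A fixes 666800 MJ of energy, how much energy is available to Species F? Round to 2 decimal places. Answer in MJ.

Species B: 666800 × 0.19 = 126692 MJ
Species C: 126692 × 0.05 = 6334.6 MJ
Species D: 6334.6 × 0.18 = 1140.228 MJ
Species E: 1140.228 × 0.1 = 114.0228 MJ
Species F: 114.0228 × 0.14 = 15.963192 MJ

15.96 MJ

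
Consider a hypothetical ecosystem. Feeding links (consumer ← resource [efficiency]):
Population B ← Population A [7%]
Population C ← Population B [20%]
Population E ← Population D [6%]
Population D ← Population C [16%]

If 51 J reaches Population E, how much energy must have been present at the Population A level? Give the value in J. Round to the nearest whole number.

Cumulative transfer efficiency: 0.07 × 0.2 × 0.16 × 0.06 = 0.0001344
Population A energy = 51 / 0.0001344 = 379464 J

379464 J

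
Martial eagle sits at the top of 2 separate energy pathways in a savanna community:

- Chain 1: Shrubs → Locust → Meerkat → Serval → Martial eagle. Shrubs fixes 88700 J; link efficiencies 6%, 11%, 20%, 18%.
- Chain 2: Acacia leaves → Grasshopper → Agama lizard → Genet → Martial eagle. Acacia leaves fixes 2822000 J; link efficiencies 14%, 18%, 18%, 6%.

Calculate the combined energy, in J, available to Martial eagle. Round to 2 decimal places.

Chain 1: 88700 × 0.06 × 0.11 × 0.2 × 0.18 = 21.07512 J
Chain 2: 2822000 × 0.14 × 0.18 × 0.18 × 0.06 = 768.03552 J
Total at Martial eagle: 21.07512 + 768.03552 = 789.11064 J

789.11 J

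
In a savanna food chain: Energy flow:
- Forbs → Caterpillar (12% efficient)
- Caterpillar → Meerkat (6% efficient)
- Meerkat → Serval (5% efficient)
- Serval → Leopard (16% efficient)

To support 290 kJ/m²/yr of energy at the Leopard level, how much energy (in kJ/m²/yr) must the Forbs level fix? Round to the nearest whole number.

5034722 kJ/m²/yr

Cumulative transfer efficiency: 0.12 × 0.06 × 0.05 × 0.16 = 0.0000576
Forbs energy = 290 / 0.0000576 = 5034722 kJ/m²/yr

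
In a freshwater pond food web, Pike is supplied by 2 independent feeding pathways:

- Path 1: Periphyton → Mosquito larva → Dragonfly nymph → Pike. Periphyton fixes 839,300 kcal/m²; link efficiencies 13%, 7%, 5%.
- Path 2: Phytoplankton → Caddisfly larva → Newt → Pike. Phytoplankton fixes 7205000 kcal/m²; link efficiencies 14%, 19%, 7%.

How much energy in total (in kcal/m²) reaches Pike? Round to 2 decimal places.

13797.59 kcal/m²

Path 1: 839300 × 0.13 × 0.07 × 0.05 = 381.8815 kcal/m²
Path 2: 7205000 × 0.14 × 0.19 × 0.07 = 13415.71 kcal/m²
Total at Pike: 381.8815 + 13415.71 = 13797.5915 kcal/m²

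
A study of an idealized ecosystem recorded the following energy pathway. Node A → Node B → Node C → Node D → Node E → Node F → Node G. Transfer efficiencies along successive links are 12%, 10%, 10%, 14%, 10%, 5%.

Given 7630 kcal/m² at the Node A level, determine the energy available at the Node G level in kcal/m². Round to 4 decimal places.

0.0064 kcal/m²

Node B: 7630 × 0.12 = 915.6 kcal/m²
Node C: 915.6 × 0.1 = 91.56 kcal/m²
Node D: 91.56 × 0.1 = 9.156 kcal/m²
Node E: 9.156 × 0.14 = 1.28184 kcal/m²
Node F: 1.28184 × 0.1 = 0.128184 kcal/m²
Node G: 0.128184 × 0.05 = 0.0064092 kcal/m²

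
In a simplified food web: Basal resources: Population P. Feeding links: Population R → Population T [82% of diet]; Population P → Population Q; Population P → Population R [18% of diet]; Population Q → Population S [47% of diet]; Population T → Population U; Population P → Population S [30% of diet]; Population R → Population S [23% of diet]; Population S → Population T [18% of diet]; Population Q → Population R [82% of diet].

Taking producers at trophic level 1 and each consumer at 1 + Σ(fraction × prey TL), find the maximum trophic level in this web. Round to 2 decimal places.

4.83

Population Q: 1 + 1 = 2
Population R: 1 + (0.18×1 + 0.82×2) = 2.82
Population S: 1 + (0.47×2 + 0.3×1 + 0.23×2.82) = 2.8886
Population T: 1 + (0.82×2.82 + 0.18×2.8886) = 3.832348
Population U: 1 + 3.832348 = 4.832348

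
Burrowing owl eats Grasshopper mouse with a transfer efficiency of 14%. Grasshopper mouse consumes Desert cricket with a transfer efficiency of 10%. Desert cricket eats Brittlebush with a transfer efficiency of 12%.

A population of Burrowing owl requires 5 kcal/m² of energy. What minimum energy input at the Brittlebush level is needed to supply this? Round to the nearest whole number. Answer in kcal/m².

2976 kcal/m²

Cumulative transfer efficiency: 0.12 × 0.1 × 0.14 = 0.00168
Brittlebush energy = 5 / 0.00168 = 2976 kcal/m²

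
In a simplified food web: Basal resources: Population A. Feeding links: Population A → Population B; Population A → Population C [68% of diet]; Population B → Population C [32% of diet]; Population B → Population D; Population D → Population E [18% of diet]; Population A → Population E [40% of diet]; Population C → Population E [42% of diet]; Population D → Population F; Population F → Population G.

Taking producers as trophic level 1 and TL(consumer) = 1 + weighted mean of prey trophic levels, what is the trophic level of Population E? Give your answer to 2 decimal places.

2.91

Population B: 1 + 1 = 2
Population C: 1 + (0.68×1 + 0.32×2) = 2.32
Population D: 1 + 2 = 3
Population E: 1 + (0.18×3 + 0.4×1 + 0.42×2.32) = 2.9144
Population F: 1 + 3 = 4
Population G: 1 + 4 = 5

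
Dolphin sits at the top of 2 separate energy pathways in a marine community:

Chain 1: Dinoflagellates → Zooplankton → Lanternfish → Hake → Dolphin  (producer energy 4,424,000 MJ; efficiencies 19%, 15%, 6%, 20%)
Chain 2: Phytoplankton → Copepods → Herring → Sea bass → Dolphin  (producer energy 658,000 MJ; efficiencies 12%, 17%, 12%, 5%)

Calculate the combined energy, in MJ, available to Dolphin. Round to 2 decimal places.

1593.55 MJ

Chain 1: 4424000 × 0.19 × 0.15 × 0.06 × 0.2 = 1513.008 MJ
Chain 2: 658000 × 0.12 × 0.17 × 0.12 × 0.05 = 80.5392 MJ
Total at Dolphin: 1513.008 + 80.5392 = 1593.5472 MJ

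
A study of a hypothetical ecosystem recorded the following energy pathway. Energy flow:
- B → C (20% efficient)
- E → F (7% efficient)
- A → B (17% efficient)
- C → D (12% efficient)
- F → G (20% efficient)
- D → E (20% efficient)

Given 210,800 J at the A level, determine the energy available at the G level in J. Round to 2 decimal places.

2.41 J

B: 210800 × 0.17 = 35836 J
C: 35836 × 0.2 = 7167.2 J
D: 7167.2 × 0.12 = 860.064 J
E: 860.064 × 0.2 = 172.0128 J
F: 172.0128 × 0.07 = 12.040896 J
G: 12.040896 × 0.2 = 2.4081792 J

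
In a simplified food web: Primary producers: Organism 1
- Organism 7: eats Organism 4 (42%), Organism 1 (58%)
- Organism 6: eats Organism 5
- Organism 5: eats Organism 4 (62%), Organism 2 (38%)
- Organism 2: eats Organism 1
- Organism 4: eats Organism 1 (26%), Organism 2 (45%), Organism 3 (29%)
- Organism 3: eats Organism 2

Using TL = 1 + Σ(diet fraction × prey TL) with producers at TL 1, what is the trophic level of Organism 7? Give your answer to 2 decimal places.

2.85

Organism 2: 1 + 1 = 2
Organism 3: 1 + 2 = 3
Organism 4: 1 + (0.26×1 + 0.45×2 + 0.29×3) = 3.03
Organism 5: 1 + (0.62×3.03 + 0.38×2) = 3.6386
Organism 6: 1 + 3.6386 = 4.6386
Organism 7: 1 + (0.42×3.03 + 0.58×1) = 2.8526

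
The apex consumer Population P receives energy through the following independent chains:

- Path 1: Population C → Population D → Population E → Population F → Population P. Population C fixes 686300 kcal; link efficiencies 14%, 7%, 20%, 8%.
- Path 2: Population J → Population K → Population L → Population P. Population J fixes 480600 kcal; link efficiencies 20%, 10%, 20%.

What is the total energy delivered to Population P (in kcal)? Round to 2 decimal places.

2030.01 kcal

Path 1: 686300 × 0.14 × 0.07 × 0.2 × 0.08 = 107.61184 kcal
Path 2: 480600 × 0.2 × 0.1 × 0.2 = 1922.4 kcal
Total at Population P: 107.61184 + 1922.4 = 2030.01184 kcal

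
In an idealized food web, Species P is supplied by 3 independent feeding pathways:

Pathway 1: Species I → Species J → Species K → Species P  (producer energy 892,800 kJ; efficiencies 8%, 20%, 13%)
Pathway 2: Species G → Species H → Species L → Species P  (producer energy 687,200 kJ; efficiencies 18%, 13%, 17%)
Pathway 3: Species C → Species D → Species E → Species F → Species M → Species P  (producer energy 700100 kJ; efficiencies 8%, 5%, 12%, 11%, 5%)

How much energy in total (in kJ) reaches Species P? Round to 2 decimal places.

4592.55 kJ

Pathway 1: 892800 × 0.08 × 0.2 × 0.13 = 1857.024 kJ
Pathway 2: 687200 × 0.18 × 0.13 × 0.17 = 2733.6816 kJ
Pathway 3: 700100 × 0.08 × 0.05 × 0.12 × 0.11 × 0.05 = 1.848264 kJ
Total at Species P: 1857.024 + 2733.6816 + 1.848264 = 4592.553864 kJ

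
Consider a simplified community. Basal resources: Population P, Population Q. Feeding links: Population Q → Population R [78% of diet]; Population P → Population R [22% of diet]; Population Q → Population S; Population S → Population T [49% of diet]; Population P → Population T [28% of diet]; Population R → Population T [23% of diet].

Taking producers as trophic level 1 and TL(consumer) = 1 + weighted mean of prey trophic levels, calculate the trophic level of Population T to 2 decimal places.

2.72

Population R: 1 + (0.78×1 + 0.22×1) = 2
Population S: 1 + 1 = 2
Population T: 1 + (0.49×2 + 0.28×1 + 0.23×2) = 2.72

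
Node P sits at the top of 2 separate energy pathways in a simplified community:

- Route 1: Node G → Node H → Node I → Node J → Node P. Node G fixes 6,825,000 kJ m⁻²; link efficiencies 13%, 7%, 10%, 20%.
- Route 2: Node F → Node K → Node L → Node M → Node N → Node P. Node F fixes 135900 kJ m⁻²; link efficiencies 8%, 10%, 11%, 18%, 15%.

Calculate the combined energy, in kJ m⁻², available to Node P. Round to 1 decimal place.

Route 1: 6825000 × 0.13 × 0.07 × 0.1 × 0.2 = 1242.15 kJ m⁻²
Route 2: 135900 × 0.08 × 0.1 × 0.11 × 0.18 × 0.15 = 3.228984 kJ m⁻²
Total at Node P: 1242.15 + 3.228984 = 1245.378984 kJ m⁻²

1245.4 kJ m⁻²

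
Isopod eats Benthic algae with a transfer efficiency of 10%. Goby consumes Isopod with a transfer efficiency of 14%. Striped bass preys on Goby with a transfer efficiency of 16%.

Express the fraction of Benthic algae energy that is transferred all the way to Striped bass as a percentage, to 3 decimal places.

Product of link efficiencies: 0.1 × 0.14 × 0.16 = 0.00224
As a percentage: 0.00224 × 100 = 0.224%

0.224%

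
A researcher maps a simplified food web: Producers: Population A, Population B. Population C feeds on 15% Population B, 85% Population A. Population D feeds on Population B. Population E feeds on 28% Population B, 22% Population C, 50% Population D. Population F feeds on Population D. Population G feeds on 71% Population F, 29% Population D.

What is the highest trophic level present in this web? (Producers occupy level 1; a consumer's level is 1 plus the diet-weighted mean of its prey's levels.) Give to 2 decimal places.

3.71

Population C: 1 + (0.15×1 + 0.85×1) = 2
Population D: 1 + 1 = 2
Population E: 1 + (0.28×1 + 0.22×2 + 0.5×2) = 2.72
Population F: 1 + 2 = 3
Population G: 1 + (0.71×3 + 0.29×2) = 3.71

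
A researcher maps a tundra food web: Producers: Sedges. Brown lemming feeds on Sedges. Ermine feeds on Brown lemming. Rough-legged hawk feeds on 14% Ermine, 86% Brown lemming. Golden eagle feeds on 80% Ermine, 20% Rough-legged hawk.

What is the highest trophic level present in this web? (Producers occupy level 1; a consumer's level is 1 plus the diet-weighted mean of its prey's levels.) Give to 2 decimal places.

4.03

Brown lemming: 1 + 1 = 2
Ermine: 1 + 2 = 3
Rough-legged hawk: 1 + (0.14×3 + 0.86×2) = 3.14
Golden eagle: 1 + (0.8×3 + 0.2×3.14) = 4.028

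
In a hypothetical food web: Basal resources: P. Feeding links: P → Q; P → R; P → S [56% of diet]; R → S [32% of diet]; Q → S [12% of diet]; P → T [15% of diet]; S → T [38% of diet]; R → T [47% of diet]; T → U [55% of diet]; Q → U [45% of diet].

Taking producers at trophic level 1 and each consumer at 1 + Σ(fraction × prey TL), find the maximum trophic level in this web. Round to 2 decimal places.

Q: 1 + 1 = 2
R: 1 + 1 = 2
S: 1 + (0.56×1 + 0.32×2 + 0.12×2) = 2.44
T: 1 + (0.15×1 + 0.38×2.44 + 0.47×2) = 3.0172
U: 1 + (0.55×3.0172 + 0.45×2) = 3.55946

3.56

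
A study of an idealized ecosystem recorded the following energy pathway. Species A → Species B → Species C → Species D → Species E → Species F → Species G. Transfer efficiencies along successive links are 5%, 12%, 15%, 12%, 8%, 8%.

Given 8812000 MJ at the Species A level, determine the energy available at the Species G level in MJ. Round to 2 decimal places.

Species B: 8812000 × 0.05 = 440600 MJ
Species C: 440600 × 0.12 = 52872 MJ
Species D: 52872 × 0.15 = 7930.8 MJ
Species E: 7930.8 × 0.12 = 951.696 MJ
Species F: 951.696 × 0.08 = 76.13568 MJ
Species G: 76.13568 × 0.08 = 6.0908544 MJ

6.09 MJ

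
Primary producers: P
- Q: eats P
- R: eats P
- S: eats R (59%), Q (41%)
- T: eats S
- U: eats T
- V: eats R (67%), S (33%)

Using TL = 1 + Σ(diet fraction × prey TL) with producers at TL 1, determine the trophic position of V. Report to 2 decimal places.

Q: 1 + 1 = 2
R: 1 + 1 = 2
S: 1 + (0.59×2 + 0.41×2) = 3
T: 1 + 3 = 4
U: 1 + 4 = 5
V: 1 + (0.67×2 + 0.33×3) = 3.33

3.33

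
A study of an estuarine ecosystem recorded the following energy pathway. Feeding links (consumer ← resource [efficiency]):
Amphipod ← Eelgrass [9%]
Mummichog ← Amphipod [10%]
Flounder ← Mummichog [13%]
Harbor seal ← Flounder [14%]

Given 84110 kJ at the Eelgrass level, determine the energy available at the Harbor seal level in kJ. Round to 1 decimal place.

13.8 kJ

Amphipod: 84110 × 0.09 = 7569.9 kJ
Mummichog: 7569.9 × 0.1 = 756.99 kJ
Flounder: 756.99 × 0.13 = 98.4087 kJ
Harbor seal: 98.4087 × 0.14 = 13.777218 kJ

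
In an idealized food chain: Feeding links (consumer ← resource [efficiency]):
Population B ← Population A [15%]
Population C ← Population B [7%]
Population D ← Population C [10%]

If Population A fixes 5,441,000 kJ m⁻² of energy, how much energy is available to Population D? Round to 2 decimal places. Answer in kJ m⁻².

5713.05 kJ m⁻²

Population B: 5441000 × 0.15 = 816150 kJ m⁻²
Population C: 816150 × 0.07 = 57130.5 kJ m⁻²
Population D: 57130.5 × 0.1 = 5713.05 kJ m⁻²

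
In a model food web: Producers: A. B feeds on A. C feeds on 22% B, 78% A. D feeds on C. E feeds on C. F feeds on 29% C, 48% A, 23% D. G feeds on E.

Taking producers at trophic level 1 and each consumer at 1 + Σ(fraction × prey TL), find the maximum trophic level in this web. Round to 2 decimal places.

4.22

B: 1 + 1 = 2
C: 1 + (0.22×2 + 0.78×1) = 2.22
D: 1 + 2.22 = 3.22
E: 1 + 2.22 = 3.22
F: 1 + (0.29×2.22 + 0.48×1 + 0.23×3.22) = 2.8644
G: 1 + 3.22 = 4.22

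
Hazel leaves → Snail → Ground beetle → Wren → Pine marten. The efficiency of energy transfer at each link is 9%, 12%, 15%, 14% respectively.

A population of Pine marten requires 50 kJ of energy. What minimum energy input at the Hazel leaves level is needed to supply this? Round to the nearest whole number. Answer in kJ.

220459 kJ

Cumulative transfer efficiency: 0.09 × 0.12 × 0.15 × 0.14 = 0.0002268
Hazel leaves energy = 50 / 0.0002268 = 220459 kJ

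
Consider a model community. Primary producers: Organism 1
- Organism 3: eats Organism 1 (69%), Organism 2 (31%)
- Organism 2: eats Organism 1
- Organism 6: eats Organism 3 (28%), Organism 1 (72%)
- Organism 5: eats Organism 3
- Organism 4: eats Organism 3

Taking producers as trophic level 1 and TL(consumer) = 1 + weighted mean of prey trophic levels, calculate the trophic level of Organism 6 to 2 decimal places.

2.37

Organism 2: 1 + 1 = 2
Organism 3: 1 + (0.69×1 + 0.31×2) = 2.31
Organism 4: 1 + 2.31 = 3.31
Organism 5: 1 + 2.31 = 3.31
Organism 6: 1 + (0.28×2.31 + 0.72×1) = 2.3668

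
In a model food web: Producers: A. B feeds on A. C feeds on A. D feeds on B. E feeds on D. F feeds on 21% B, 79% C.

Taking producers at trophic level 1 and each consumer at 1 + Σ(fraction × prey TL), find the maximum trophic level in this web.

4

B: 1 + 1 = 2
C: 1 + 1 = 2
D: 1 + 2 = 3
E: 1 + 3 = 4
F: 1 + (0.21×2 + 0.79×2) = 3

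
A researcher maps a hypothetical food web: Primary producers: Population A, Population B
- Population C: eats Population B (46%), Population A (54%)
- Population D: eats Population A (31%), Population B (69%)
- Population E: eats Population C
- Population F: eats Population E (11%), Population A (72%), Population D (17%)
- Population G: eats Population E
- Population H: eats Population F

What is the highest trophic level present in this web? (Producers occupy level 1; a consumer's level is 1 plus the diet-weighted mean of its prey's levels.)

4

Population C: 1 + (0.46×1 + 0.54×1) = 2
Population D: 1 + (0.31×1 + 0.69×1) = 2
Population E: 1 + 2 = 3
Population F: 1 + (0.11×3 + 0.72×1 + 0.17×2) = 2.39
Population G: 1 + 3 = 4
Population H: 1 + 2.39 = 3.39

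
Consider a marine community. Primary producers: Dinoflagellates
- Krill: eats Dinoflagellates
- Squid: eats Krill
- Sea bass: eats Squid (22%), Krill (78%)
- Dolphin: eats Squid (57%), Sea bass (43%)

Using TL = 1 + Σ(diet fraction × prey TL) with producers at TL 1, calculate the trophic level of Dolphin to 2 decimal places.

Krill: 1 + 1 = 2
Squid: 1 + 2 = 3
Sea bass: 1 + (0.22×3 + 0.78×2) = 3.22
Dolphin: 1 + (0.57×3 + 0.43×3.22) = 4.0946

4.09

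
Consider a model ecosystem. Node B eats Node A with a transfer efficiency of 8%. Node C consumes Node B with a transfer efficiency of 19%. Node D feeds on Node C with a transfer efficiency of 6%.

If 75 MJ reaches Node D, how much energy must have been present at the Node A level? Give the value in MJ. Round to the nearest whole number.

82237 MJ

Cumulative transfer efficiency: 0.08 × 0.19 × 0.06 = 0.000912
Node A energy = 75 / 0.000912 = 82237 MJ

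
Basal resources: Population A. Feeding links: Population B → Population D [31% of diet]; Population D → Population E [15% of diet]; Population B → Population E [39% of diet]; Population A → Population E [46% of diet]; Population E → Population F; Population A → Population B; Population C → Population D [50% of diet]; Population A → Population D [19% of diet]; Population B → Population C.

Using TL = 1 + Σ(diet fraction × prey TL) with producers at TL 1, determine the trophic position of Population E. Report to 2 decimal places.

2.74

Population B: 1 + 1 = 2
Population C: 1 + 2 = 3
Population D: 1 + (0.19×1 + 0.5×3 + 0.31×2) = 3.31
Population E: 1 + (0.46×1 + 0.39×2 + 0.15×3.31) = 2.7365
Population F: 1 + 2.7365 = 3.7365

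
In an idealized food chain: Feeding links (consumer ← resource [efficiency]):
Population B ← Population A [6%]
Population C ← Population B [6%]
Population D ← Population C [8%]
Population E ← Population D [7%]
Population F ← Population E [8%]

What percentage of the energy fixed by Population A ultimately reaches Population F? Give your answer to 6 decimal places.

0.000161%

Product of link efficiencies: 0.06 × 0.06 × 0.08 × 0.07 × 0.08 = 0.0000016128
As a percentage: 0.0000016128 × 100 = 0.000161%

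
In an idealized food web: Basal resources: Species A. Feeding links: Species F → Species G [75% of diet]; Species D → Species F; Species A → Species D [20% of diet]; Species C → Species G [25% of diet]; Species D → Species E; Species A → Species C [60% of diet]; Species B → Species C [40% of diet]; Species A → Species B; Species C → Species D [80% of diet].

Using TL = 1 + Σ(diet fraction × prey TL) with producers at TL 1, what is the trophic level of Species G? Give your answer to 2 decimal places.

4.69

Species B: 1 + 1 = 2
Species C: 1 + (0.6×1 + 0.4×2) = 2.4
Species D: 1 + (0.2×1 + 0.8×2.4) = 3.12
Species E: 1 + 3.12 = 4.12
Species F: 1 + 3.12 = 4.12
Species G: 1 + (0.25×2.4 + 0.75×4.12) = 4.69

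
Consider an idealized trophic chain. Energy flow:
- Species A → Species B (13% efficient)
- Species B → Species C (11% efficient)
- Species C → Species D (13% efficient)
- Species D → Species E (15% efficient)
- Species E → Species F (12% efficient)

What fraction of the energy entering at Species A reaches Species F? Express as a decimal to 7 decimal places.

0.0000335

Product of link efficiencies: 0.13 × 0.11 × 0.13 × 0.15 × 0.12 = 0.000033462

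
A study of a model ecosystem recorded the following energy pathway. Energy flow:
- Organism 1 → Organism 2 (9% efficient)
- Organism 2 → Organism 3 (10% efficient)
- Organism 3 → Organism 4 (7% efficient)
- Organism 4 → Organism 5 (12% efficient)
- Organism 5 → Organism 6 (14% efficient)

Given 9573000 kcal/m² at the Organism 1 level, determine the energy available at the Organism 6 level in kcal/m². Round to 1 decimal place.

Organism 2: 9573000 × 0.09 = 861570 kcal/m²
Organism 3: 861570 × 0.1 = 86157 kcal/m²
Organism 4: 86157 × 0.07 = 6030.99 kcal/m²
Organism 5: 6030.99 × 0.12 = 723.7188 kcal/m²
Organism 6: 723.7188 × 0.14 = 101.320632 kcal/m²

101.3 kcal/m²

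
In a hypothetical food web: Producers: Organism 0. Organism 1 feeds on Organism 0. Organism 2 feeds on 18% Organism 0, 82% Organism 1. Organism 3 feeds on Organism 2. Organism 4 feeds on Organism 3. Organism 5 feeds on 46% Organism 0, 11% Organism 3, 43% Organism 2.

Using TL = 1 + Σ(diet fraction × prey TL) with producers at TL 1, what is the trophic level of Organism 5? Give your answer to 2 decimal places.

3.09

Organism 1: 1 + 1 = 2
Organism 2: 1 + (0.18×1 + 0.82×2) = 2.82
Organism 3: 1 + 2.82 = 3.82
Organism 4: 1 + 3.82 = 4.82
Organism 5: 1 + (0.46×1 + 0.11×3.82 + 0.43×2.82) = 3.0928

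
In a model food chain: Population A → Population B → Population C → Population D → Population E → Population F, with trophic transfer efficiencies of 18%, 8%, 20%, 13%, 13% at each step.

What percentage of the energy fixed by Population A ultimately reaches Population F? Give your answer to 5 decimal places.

Product of link efficiencies: 0.18 × 0.08 × 0.2 × 0.13 × 0.13 = 0.000048672
As a percentage: 0.000048672 × 100 = 0.00487%

0.00487%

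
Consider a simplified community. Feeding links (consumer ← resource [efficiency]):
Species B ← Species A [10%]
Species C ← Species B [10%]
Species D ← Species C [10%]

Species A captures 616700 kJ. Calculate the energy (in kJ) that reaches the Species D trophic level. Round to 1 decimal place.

616.7 kJ

Species B: 616700 × 0.1 = 61670 kJ
Species C: 61670 × 0.1 = 6167 kJ
Species D: 6167 × 0.1 = 616.7 kJ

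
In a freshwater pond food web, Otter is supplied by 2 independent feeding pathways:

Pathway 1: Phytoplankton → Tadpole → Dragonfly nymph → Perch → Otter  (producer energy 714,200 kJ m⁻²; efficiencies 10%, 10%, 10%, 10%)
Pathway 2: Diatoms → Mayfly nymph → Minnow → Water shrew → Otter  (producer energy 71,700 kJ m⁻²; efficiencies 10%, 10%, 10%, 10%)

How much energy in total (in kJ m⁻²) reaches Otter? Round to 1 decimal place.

78.6 kJ m⁻²

Pathway 1: 714200 × 0.1 × 0.1 × 0.1 × 0.1 = 71.42 kJ m⁻²
Pathway 2: 71700 × 0.1 × 0.1 × 0.1 × 0.1 = 7.17 kJ m⁻²
Total at Otter: 71.42 + 7.17 = 78.59 kJ m⁻²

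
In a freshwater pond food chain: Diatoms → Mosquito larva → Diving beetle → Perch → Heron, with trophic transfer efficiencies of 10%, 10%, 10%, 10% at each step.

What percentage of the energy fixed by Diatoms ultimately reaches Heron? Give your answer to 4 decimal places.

Product of link efficiencies: 0.1 × 0.1 × 0.1 × 0.1 = 0.0001
As a percentage: 0.0001 × 100 = 0.0100%

0.0100%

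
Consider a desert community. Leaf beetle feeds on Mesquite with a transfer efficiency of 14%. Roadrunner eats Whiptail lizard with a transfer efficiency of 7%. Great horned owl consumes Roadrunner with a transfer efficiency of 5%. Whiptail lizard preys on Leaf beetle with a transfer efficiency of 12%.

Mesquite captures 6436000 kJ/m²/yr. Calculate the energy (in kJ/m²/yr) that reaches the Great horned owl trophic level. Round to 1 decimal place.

378.4 kJ/m²/yr

Leaf beetle: 6436000 × 0.14 = 901040 kJ/m²/yr
Whiptail lizard: 901040 × 0.12 = 108124.8 kJ/m²/yr
Roadrunner: 108124.8 × 0.07 = 7568.736 kJ/m²/yr
Great horned owl: 7568.736 × 0.05 = 378.4368 kJ/m²/yr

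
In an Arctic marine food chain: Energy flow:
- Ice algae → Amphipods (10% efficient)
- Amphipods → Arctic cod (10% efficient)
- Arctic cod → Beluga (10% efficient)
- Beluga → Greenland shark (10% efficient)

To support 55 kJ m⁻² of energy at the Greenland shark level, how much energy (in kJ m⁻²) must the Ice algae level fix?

550000 kJ m⁻²

Cumulative transfer efficiency: 0.1 × 0.1 × 0.1 × 0.1 = 0.0001
Ice algae energy = 55 / 0.0001 = 550000 kJ m⁻²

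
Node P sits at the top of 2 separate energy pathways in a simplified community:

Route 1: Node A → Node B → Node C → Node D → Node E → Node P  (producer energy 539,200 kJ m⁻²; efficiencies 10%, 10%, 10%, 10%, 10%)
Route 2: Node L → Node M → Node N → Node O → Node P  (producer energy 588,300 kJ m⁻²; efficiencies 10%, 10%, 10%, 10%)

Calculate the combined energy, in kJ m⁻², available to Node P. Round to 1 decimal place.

64.2 kJ m⁻²

Route 1: 539200 × 0.1 × 0.1 × 0.1 × 0.1 × 0.1 = 5.392 kJ m⁻²
Route 2: 588300 × 0.1 × 0.1 × 0.1 × 0.1 = 58.83 kJ m⁻²
Total at Node P: 5.392 + 58.83 = 64.222 kJ m⁻²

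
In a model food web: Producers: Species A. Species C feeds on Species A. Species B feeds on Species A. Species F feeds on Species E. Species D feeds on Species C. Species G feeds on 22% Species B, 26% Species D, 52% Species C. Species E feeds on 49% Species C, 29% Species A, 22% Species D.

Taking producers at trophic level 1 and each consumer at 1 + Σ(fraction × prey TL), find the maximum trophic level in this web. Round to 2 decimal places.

Species B: 1 + 1 = 2
Species C: 1 + 1 = 2
Species D: 1 + 2 = 3
Species E: 1 + (0.49×2 + 0.29×1 + 0.22×3) = 2.93
Species F: 1 + 2.93 = 3.93
Species G: 1 + (0.22×2 + 0.26×3 + 0.52×2) = 3.26

3.93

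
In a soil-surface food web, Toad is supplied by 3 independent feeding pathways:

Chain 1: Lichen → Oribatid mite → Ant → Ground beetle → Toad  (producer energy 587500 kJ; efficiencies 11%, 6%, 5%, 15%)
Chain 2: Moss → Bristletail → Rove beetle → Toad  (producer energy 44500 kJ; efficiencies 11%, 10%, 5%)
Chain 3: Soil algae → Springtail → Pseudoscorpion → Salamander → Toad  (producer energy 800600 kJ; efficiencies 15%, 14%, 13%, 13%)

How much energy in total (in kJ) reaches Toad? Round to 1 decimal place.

337.7 kJ

Chain 1: 587500 × 0.11 × 0.06 × 0.05 × 0.15 = 29.08125 kJ
Chain 2: 44500 × 0.11 × 0.1 × 0.05 = 24.475 kJ
Chain 3: 800600 × 0.15 × 0.14 × 0.13 × 0.13 = 284.13294 kJ
Total at Toad: 29.08125 + 24.475 + 284.13294 = 337.68919 kJ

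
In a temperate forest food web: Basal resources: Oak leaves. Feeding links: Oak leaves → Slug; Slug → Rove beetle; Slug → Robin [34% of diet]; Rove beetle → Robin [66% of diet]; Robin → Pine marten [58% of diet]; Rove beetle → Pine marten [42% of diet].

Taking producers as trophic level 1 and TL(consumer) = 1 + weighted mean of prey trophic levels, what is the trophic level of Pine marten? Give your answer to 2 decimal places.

Slug: 1 + 1 = 2
Rove beetle: 1 + 2 = 3
Robin: 1 + (0.34×2 + 0.66×3) = 3.66
Pine marten: 1 + (0.58×3.66 + 0.42×3) = 4.3828

4.38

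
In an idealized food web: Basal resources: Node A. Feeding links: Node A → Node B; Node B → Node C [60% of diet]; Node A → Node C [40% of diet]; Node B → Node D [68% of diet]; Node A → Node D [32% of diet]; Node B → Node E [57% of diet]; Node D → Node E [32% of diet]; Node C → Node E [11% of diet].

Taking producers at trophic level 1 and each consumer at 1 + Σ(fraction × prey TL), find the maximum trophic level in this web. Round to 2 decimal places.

3.28

Node B: 1 + 1 = 2
Node C: 1 + (0.6×2 + 0.4×1) = 2.6
Node D: 1 + (0.68×2 + 0.32×1) = 2.68
Node E: 1 + (0.57×2 + 0.32×2.68 + 0.11×2.6) = 3.2836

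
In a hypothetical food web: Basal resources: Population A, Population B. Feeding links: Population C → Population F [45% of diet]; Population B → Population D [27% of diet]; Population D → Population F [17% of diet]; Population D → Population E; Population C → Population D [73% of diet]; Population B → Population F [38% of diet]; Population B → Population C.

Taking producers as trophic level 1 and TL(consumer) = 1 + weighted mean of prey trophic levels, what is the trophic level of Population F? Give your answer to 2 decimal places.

2.74

Population C: 1 + 1 = 2
Population D: 1 + (0.27×1 + 0.73×2) = 2.73
Population E: 1 + 2.73 = 3.73
Population F: 1 + (0.38×1 + 0.45×2 + 0.17×2.73) = 2.7441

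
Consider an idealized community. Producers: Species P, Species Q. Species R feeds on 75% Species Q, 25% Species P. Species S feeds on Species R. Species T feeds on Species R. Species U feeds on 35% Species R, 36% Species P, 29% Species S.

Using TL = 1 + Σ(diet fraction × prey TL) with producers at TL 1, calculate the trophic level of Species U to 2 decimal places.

2.93

Species R: 1 + (0.75×1 + 0.25×1) = 2
Species S: 1 + 2 = 3
Species T: 1 + 2 = 3
Species U: 1 + (0.35×2 + 0.36×1 + 0.29×3) = 2.93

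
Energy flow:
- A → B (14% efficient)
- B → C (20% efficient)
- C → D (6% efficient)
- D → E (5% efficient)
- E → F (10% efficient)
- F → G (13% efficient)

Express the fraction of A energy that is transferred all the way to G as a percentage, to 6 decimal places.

Product of link efficiencies: 0.14 × 0.2 × 0.06 × 0.05 × 0.1 × 0.13 = 0.000001092
As a percentage: 0.000001092 × 100 = 0.000109%

0.000109%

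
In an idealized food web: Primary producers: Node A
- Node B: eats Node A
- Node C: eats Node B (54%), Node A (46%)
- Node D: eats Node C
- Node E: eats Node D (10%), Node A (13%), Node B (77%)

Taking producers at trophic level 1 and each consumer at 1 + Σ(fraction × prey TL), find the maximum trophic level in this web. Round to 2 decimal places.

Node B: 1 + 1 = 2
Node C: 1 + (0.54×2 + 0.46×1) = 2.54
Node D: 1 + 2.54 = 3.54
Node E: 1 + (0.1×3.54 + 0.13×1 + 0.77×2) = 3.024

3.54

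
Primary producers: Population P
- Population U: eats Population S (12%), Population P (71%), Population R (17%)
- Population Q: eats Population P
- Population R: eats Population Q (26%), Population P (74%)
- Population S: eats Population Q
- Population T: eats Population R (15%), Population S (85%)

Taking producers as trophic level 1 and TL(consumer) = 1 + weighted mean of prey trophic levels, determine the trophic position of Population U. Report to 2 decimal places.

2.45

Population Q: 1 + 1 = 2
Population R: 1 + (0.26×2 + 0.74×1) = 2.26
Population S: 1 + 2 = 3
Population T: 1 + (0.15×2.26 + 0.85×3) = 3.889
Population U: 1 + (0.12×3 + 0.71×1 + 0.17×2.26) = 2.4542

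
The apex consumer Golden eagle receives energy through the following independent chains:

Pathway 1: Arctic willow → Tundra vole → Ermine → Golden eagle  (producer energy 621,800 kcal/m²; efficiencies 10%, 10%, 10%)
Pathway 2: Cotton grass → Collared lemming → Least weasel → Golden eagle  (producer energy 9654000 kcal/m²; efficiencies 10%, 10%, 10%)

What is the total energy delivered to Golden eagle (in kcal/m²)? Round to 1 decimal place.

Pathway 1: 621800 × 0.1 × 0.1 × 0.1 = 621.8 kcal/m²
Pathway 2: 9654000 × 0.1 × 0.1 × 0.1 = 9654 kcal/m²
Total at Golden eagle: 621.8 + 9654 = 10275.8 kcal/m²

10275.8 kcal/m²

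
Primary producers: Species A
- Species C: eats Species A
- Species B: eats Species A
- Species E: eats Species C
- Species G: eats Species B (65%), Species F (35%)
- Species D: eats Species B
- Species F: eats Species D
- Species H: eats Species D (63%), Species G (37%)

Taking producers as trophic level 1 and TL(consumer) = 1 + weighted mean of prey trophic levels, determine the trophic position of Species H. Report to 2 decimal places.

4.26

Species B: 1 + 1 = 2
Species C: 1 + 1 = 2
Species D: 1 + 2 = 3
Species E: 1 + 2 = 3
Species F: 1 + 3 = 4
Species G: 1 + (0.65×2 + 0.35×4) = 3.7
Species H: 1 + (0.63×3 + 0.37×3.7) = 4.259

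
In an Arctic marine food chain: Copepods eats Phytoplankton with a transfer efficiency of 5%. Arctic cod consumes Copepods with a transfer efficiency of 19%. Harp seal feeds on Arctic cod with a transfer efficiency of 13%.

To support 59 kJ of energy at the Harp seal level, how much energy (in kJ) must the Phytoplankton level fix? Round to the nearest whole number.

Cumulative transfer efficiency: 0.05 × 0.19 × 0.13 = 0.001235
Phytoplankton energy = 59 / 0.001235 = 47773 kJ

47773 kJ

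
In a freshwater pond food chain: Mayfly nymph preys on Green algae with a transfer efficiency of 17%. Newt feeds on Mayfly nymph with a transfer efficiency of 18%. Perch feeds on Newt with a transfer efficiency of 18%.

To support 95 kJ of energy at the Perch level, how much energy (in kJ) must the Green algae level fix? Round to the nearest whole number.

Cumulative transfer efficiency: 0.17 × 0.18 × 0.18 = 0.005508
Green algae energy = 95 / 0.005508 = 17248 kJ

17248 kJ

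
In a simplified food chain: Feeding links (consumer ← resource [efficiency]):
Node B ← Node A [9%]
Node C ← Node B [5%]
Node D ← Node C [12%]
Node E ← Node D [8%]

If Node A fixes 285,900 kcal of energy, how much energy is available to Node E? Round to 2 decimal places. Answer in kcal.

12.35 kcal

Node B: 285900 × 0.09 = 25731 kcal
Node C: 25731 × 0.05 = 1286.55 kcal
Node D: 1286.55 × 0.12 = 154.386 kcal
Node E: 154.386 × 0.08 = 12.35088 kcal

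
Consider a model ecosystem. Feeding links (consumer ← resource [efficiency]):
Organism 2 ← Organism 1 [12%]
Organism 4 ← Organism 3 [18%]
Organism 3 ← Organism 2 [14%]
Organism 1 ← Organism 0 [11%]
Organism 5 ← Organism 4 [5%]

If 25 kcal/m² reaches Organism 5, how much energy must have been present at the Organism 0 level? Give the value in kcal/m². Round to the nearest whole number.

1503127 kcal/m²

Cumulative transfer efficiency: 0.11 × 0.12 × 0.14 × 0.18 × 0.05 = 0.000016632
Organism 0 energy = 25 / 0.000016632 = 1503127 kcal/m²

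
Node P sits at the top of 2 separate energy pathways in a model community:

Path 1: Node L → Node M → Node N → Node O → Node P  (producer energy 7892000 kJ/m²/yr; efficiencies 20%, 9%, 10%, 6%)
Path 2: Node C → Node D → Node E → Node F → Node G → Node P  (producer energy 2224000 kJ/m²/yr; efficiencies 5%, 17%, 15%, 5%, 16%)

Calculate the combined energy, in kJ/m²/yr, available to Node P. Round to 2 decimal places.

Path 1: 7892000 × 0.2 × 0.09 × 0.1 × 0.06 = 852.336 kJ/m²/yr
Path 2: 2224000 × 0.05 × 0.17 × 0.15 × 0.05 × 0.16 = 22.6848 kJ/m²/yr
Total at Node P: 852.336 + 22.6848 = 875.0208 kJ/m²/yr

875.02 kJ/m²/yr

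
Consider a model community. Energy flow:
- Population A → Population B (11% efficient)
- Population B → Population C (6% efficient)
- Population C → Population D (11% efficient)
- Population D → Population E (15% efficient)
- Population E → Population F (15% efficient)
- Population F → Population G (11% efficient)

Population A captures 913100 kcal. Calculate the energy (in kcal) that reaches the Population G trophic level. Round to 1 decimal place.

1.6 kcal

Population B: 913100 × 0.11 = 100441 kcal
Population C: 100441 × 0.06 = 6026.46 kcal
Population D: 6026.46 × 0.11 = 662.9106 kcal
Population E: 662.9106 × 0.15 = 99.43659 kcal
Population F: 99.43659 × 0.15 = 14.9154885 kcal
Population G: 14.9154885 × 0.11 = 1.640703735 kcal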